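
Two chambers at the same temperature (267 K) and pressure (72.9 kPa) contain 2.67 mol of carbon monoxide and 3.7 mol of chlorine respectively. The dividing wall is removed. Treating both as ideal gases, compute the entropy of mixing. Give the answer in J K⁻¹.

Mole fractions: x_A = 2.67/6.37 = 0.419, x_B = 0.581.
ΔS_mix = −R(n_A ln x_A + n_B ln x_B) = −8.314 × (2.67 ln 0.419 + 3.7 ln 0.581) = 36 J/K.

ΔS_mix = 36 J/K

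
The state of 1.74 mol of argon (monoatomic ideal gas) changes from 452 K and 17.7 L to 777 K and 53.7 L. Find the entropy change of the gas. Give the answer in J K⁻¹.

Entropy is a state function: ΔS = nC_V ln(T₂/T₁) + nR ln(V₂/V₁), with C_V = 3R/2 = 12.47 J mol⁻¹ K⁻¹ for a monoatomic ideal gas.
ΔS = 1.74 × [12.47 × ln(777/452) + 8.314 × ln(53.7/17.7)] = 27.8 J/K.

ΔS = 27.8 J/K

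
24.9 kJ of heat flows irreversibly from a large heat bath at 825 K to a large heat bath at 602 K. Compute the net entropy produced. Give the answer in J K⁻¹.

ΔS_total = 11.2 J/K

ΔS_hot = −Q/T_H = −24900/825 = -30.18 J/K and ΔS_cold = +Q/T_C = 24900/602 = 41.36 J/K.
ΔS_total = -30.18 + 41.36 = 11.2 J/K, positive as the second law requires.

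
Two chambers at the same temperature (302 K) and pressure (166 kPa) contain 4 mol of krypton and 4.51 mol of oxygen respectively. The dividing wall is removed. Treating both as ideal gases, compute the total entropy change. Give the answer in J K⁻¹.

ΔS_mix = 48.9 J/K

Mole fractions: x_A = 4/8.51 = 0.47, x_B = 0.53.
ΔS_mix = −R(n_A ln x_A + n_B ln x_B) = −8.314 × (4 ln 0.47 + 4.51 ln 0.53) = 48.9 J/K.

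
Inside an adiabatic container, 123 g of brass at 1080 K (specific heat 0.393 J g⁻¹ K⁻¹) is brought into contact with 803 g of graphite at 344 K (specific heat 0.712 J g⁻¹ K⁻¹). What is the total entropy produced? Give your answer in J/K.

ΔS_total = 40.3 J/K

Energy balance: T_f = (m₁c₁T₁ + m₂c₂T₂)/(m₁c₁ + m₂c₂) = 401.38 K.
ΔS₁ = m₁c₁ ln(T_f/T₁) = 48.339 × ln(401.38/1080) = -47.85 J/K.
ΔS₂ = m₂c₂ ln(T_f/T₂) = 571.736 × ln(401.38/344) = 88.19 J/K.
ΔS_total = -47.85 + 88.19 = 40.3 J/K.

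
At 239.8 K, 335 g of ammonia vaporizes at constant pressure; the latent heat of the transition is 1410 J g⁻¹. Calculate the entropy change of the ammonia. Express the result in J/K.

ΔS = 1970 J/K

Heat absorbed by the substance: Q = mL = 335 × 1410 = 472350 J.
At constant T, ΔS = Q_rev/T = 472350 / 239.8 = 1970 J/K.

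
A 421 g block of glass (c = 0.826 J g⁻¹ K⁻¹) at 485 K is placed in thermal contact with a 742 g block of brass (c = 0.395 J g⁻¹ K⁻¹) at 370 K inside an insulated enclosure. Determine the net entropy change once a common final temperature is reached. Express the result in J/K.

Energy balance: T_f = (m₁c₁T₁ + m₂c₂T₂)/(m₁c₁ + m₂c₂) = 432.4 K.
ΔS₁ = m₁c₁ ln(T_f/T₁) = 347.746 × ln(432.4/485) = -39.92 J/K.
ΔS₂ = m₂c₂ ln(T_f/T₂) = 293.09 × ln(432.4/370) = 45.68 J/K.
ΔS_total = -39.92 + 45.68 = 5.76 J/K.

ΔS_total = 5.76 J/K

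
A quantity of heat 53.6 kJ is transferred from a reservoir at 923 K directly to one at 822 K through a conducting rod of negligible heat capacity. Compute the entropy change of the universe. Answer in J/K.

ΔS_total = 7.14 J/K

ΔS_hot = −Q/T_H = −53600/923 = -58.07 J/K and ΔS_cold = +Q/T_C = 53600/822 = 65.21 J/K.
ΔS_total = -58.07 + 65.21 = 7.14 J/K, positive as the second law requires.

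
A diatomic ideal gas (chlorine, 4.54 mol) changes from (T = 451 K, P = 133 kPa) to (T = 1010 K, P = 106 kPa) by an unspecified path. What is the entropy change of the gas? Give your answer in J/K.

ΔS = 115 J/K

ΔS = nC_p ln(T₂/T₁) − nR ln(P₂/P₁), with C_p = 7R/2 = 29.1 J mol⁻¹ K⁻¹ for a diatomic ideal gas.
ΔS = 4.54 × [29.1 × ln(1010/451) − 8.314 × ln(106/133)] = 115 J/K.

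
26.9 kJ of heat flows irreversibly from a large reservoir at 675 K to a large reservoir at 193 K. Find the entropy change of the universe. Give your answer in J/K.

ΔS_total = 99.5 J/K

ΔS_hot = −Q/T_H = −26900/675 = -39.852 J/K and ΔS_cold = +Q/T_C = 26900/193 = 139.38 J/K.
ΔS_total = -39.852 + 139.38 = 99.5 J/K, positive as the second law requires.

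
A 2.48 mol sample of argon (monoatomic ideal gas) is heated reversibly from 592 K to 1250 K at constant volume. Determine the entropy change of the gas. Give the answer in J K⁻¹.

ΔS = 23.1 J/K

At constant volume, ΔS = nC_V ln(T₂/T₁) with C_V = 3R/2 = 12.47 J mol⁻¹ K⁻¹.
ΔS = 2.48 × 12.47 × ln(1250/592) = 23.1 J/K.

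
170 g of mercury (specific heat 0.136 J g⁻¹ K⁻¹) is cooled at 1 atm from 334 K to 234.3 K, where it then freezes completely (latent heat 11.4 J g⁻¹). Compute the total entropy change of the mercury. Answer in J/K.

ΔS = -16.5 J/K

Cooling step: ΔS₁ = m c ln(T_tr/T_i) = 170 × 0.136 × ln(234.3/334) = -8.197 J/K.
Phase change: ΔS₂ = −mL/T_tr = −170 × 11.4 / 234.3 = -8.271 J/K.
ΔS_total = (-8.197) + (-8.271) = -16.5 J/K.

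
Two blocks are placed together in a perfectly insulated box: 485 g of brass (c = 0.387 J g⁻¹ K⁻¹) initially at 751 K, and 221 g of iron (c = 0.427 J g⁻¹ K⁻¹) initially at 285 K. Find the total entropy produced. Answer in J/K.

Energy balance: T_f = (m₁c₁T₁ + m₂c₂T₂)/(m₁c₁ + m₂c₂) = 595.09 K.
ΔS₁ = m₁c₁ ln(T_f/T₁) = 187.695 × ln(595.09/751) = -43.67 J/K.
ΔS₂ = m₂c₂ ln(T_f/T₂) = 94.367 × ln(595.09/285) = 69.48 J/K.
ΔS_total = -43.67 + 69.48 = 25.8 J/K.

ΔS_total = 25.8 J/K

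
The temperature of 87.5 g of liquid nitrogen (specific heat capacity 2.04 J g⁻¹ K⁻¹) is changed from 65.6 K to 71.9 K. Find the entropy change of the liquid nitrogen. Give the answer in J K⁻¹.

ΔS = ∫dQ_rev/T = m c ln(T₂/T₁) = 87.5 × 2.04 × ln(71.9/65.6) = 16.4 J/K.

ΔS = 16.4 J/K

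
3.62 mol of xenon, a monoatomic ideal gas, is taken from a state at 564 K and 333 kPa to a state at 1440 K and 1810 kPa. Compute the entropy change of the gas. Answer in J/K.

ΔS = 19.6 J/K

ΔS = nC_p ln(T₂/T₁) − nR ln(P₂/P₁), with C_p = 5R/2 = 20.79 J mol⁻¹ K⁻¹ for a monoatomic ideal gas.
ΔS = 3.62 × [20.79 × ln(1440/564) − 8.314 × ln(1810/333)] = 19.6 J/K.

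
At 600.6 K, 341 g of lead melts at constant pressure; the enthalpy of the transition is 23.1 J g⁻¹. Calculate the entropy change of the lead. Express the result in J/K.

Heat absorbed by the substance: Q = mL = 341 × 23.1 = 7877.1 J.
At constant T, ΔS = Q_rev/T = 7877.1 / 600.6 = 13.1 J/K.

ΔS = 13.1 J/K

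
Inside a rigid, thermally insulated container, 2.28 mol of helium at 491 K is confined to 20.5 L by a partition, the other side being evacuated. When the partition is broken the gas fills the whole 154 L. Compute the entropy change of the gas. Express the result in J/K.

For an ideal gas in free expansion Q = 0 and W = 0, so T is unchanged.
Entropy is a state function; using a reversible isothermal path, ΔS_gas = nR ln(V₂/V₁) = 2.28 × 8.314 × ln(154/20.5) = 38.2 J/K.

ΔS_gas = 38.2 J/K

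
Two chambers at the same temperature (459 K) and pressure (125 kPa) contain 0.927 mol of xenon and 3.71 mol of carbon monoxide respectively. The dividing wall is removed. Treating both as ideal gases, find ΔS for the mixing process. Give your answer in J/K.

Mole fractions: x_A = 0.927/4.64 = 0.2, x_B = 0.8.
ΔS_mix = −R(n_A ln x_A + n_B ln x_B) = −8.314 × (0.927 ln 0.2 + 3.71 ln 0.8) = 19.3 J/K.

ΔS_mix = 19.3 J/K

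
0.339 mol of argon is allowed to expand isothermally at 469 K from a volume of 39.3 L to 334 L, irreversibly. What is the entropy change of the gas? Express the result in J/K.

Entropy is a state function, so ΔS_gas depends only on the end states.
For an isothermal ideal gas ΔS_gas = nR ln(V₂/V₁) = 0.339 × 8.314 × ln(334/39.3) = 6.03 J/K.

ΔS_gas = 6.03 J/K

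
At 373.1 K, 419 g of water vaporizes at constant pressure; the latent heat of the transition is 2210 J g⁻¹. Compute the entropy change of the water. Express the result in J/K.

Heat absorbed by the substance: Q = mL = 419 × 2210 = 925990 J.
At constant T, ΔS = Q_rev/T = 925990 / 373.1 = 2480 J/K.

ΔS = 2480 J/K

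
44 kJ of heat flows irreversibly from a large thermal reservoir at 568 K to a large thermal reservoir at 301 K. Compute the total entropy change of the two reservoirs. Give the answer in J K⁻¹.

ΔS_total = 68.7 J/K

ΔS_hot = −Q/T_H = −44000/568 = -77.46 J/K and ΔS_cold = +Q/T_C = 44000/301 = 146.2 J/K.
ΔS_total = -77.46 + 146.2 = 68.7 J/K, positive as the second law requires.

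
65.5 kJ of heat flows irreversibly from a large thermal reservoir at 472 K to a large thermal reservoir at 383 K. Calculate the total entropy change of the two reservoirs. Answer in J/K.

ΔS_hot = −Q/T_H = −65500/472 = -138.8 J/K and ΔS_cold = +Q/T_C = 65500/383 = 171 J/K.
ΔS_total = -138.8 + 171 = 32.2 J/K, positive as the second law requires.

ΔS_total = 32.2 J/K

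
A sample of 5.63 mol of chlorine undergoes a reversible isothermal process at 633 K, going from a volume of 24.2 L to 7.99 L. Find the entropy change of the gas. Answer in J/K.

ΔS_gas = -51.9 J/K

For an isothermal ideal gas ΔS_gas = nR ln(V₂/V₁) = 5.63 × 8.314 × ln(7.99/24.2) = -51.9 J/K.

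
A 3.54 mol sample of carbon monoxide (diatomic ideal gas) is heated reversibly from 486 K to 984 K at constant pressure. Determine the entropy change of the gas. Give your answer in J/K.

ΔS = 72.7 J/K

At constant pressure, ΔS = nC_p ln(T₂/T₁) with C_p = 7R/2 = 29.1 J mol⁻¹ K⁻¹.
ΔS = 3.54 × 29.1 × ln(984/486) = 72.7 J/K.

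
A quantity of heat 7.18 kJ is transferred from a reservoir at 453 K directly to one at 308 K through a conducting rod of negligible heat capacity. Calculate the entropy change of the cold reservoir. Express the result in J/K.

ΔS_cold = 23.3 J/K

The cold reservoir gains heat Q, so ΔS_cold = +Q/T_C = 7180/308 = 23.3 J/K.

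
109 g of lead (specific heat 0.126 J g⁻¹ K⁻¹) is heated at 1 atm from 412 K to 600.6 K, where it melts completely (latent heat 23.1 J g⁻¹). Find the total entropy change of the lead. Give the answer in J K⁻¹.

ΔS = 9.37 J/K

Warming step: ΔS₁ = m c ln(T_tr/T_i) = 109 × 0.126 × ln(600.6/412) = 5.176 J/K.
Phase change: ΔS₂ = +mL/T_tr = 109 × 23.1 / 600.6 = 4.192 J/K.
ΔS_total = (5.176) + (4.192) = 9.37 J/K.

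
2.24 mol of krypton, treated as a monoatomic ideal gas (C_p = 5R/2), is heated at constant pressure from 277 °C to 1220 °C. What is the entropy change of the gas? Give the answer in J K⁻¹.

In kelvin: T₁ = 550.15 K, T₂ = 1493.15 K. At constant pressure, ΔS = nC_p ln(T₂/T₁) with C_p = 5R/2 = 20.79 J mol⁻¹ K⁻¹.
ΔS = 2.24 × 20.79 × ln(1493.15/550.15) = 46.5 J/K.

ΔS = 46.5 J/K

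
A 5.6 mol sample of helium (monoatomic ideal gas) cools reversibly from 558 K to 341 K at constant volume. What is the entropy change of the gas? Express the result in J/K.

ΔS = -34.4 J/K

At constant volume, ΔS = nC_V ln(T₂/T₁) with C_V = 3R/2 = 12.47 J mol⁻¹ K⁻¹.
ΔS = 5.6 × 12.47 × ln(341/558) = -34.4 J/K.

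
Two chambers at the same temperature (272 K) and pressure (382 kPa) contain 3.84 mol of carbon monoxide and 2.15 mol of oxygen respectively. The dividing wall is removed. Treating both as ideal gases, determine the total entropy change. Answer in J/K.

Mole fractions: x_A = 3.84/5.99 = 0.641, x_B = 0.359.
ΔS_mix = −R(n_A ln x_A + n_B ln x_B) = −8.314 × (3.84 ln 0.641 + 2.15 ln 0.359) = 32.5 J/K.

ΔS_mix = 32.5 J/K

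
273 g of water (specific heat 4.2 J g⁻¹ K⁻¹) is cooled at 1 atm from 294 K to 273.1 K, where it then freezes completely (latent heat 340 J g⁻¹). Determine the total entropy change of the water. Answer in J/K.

Cooling step: ΔS₁ = m c ln(T_tr/T_i) = 273 × 4.2 × ln(273.1/294) = -84.55 J/K.
Phase change: ΔS₂ = −mL/T_tr = −273 × 340 / 273.1 = -339.9 J/K.
ΔS_total = (-84.55) + (-339.9) = -424 J/K.

ΔS = -424 J/K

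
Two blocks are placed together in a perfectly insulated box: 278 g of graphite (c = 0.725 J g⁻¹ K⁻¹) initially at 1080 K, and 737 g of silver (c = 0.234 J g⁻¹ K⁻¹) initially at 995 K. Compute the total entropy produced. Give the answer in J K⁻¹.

Energy balance: T_f = (m₁c₁T₁ + m₂c₂T₂)/(m₁c₁ + m₂c₂) = 1040.8 K.
ΔS₁ = m₁c₁ ln(T_f/T₁) = 201.55 × ln(1040.8/1080) = -7.45 J/K.
ΔS₂ = m₂c₂ ln(T_f/T₂) = 172.458 × ln(1040.8/995) = 7.762 J/K.
ΔS_total = -7.45 + 7.762 = 0.312 J/K.

ΔS_total = 0.312 J/K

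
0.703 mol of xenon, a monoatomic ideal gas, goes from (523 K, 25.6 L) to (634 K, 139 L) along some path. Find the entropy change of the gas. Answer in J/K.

ΔS = 11.6 J/K

Entropy is a state function: ΔS = nC_V ln(T₂/T₁) + nR ln(V₂/V₁), with C_V = 3R/2 = 12.47 J mol⁻¹ K⁻¹ for a monoatomic ideal gas.
ΔS = 0.703 × [12.47 × ln(634/523) + 8.314 × ln(139/25.6)] = 11.6 J/K.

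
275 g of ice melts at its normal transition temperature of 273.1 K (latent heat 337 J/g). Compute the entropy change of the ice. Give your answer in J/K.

Heat absorbed by the substance: Q = mL = 275 × 337 = 92675 J.
At constant T, ΔS = Q_rev/T = 92675 / 273.1 = 339 J/K.

ΔS = 339 J/K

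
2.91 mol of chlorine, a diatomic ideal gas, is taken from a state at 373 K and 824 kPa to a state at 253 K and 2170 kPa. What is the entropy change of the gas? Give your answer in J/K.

ΔS = nC_p ln(T₂/T₁) − nR ln(P₂/P₁), with C_p = 7R/2 = 29.1 J mol⁻¹ K⁻¹ for a diatomic ideal gas.
ΔS = 2.91 × [29.1 × ln(253/373) − 8.314 × ln(2170/824)] = -56.3 J/K.

ΔS = -56.3 J/K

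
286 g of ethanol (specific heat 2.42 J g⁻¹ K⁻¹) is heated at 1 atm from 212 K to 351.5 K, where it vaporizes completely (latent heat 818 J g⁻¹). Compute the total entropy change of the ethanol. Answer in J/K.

ΔS = 1020 J/K

Warming step: ΔS₁ = m c ln(T_tr/T_i) = 286 × 2.42 × ln(351.5/212) = 350 J/K.
Phase change: ΔS₂ = +mL/T_tr = 286 × 818 / 351.5 = 665.6 J/K.
ΔS_total = (350) + (665.6) = 1020 J/K.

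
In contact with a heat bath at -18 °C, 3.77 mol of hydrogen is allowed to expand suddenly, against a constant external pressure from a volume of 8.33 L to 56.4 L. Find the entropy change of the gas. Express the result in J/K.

Entropy is a state function, so ΔS_gas depends only on the end states.
For an isothermal ideal gas ΔS_gas = nR ln(V₂/V₁) = 3.77 × 8.314 × ln(56.4/8.33) = 59.9 J/K.

ΔS_gas = 59.9 J/K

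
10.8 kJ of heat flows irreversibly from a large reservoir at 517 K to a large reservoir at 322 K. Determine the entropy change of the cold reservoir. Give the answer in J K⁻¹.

The cold reservoir gains heat Q, so ΔS_cold = +Q/T_C = 10800/322 = 33.5 J/K.

ΔS_cold = 33.5 J/K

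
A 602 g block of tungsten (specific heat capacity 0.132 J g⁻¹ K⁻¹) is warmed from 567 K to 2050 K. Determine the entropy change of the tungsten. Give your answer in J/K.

ΔS = 102 J/K

ΔS = ∫dQ_rev/T = m c ln(T₂/T₁) = 602 × 0.132 × ln(2050/567) = 102 J/K.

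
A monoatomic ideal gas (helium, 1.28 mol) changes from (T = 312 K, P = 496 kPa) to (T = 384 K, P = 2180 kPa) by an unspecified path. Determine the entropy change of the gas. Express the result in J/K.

ΔS = -10.2 J/K

ΔS = nC_p ln(T₂/T₁) − nR ln(P₂/P₁), with C_p = 5R/2 = 20.79 J mol⁻¹ K⁻¹ for a monoatomic ideal gas.
ΔS = 1.28 × [20.79 × ln(384/312) − 8.314 × ln(2180/496)] = -10.2 J/K.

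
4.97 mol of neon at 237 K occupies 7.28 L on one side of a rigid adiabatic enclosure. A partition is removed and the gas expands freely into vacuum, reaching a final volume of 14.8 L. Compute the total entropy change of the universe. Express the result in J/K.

No heat is exchanged and no work is done, so the ideal-gas temperature stays constant.
Entropy is a state function; using a reversible isothermal path, ΔS_gas = nR ln(V₂/V₁) = 4.97 × 8.314 × ln(14.8/7.28) = 29.3 J/K.
The insulated surroundings exchange no heat, so ΔS_surr = 0 and ΔS_universe = ΔS_gas.

ΔS_universe = 29.3 J/K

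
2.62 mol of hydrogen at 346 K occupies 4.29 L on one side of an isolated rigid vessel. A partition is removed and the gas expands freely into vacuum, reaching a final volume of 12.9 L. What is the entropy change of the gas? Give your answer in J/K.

ΔS_gas = 24 J/K

For an ideal gas in free expansion Q = 0 and W = 0, so T is unchanged.
Entropy is a state function; using a reversible isothermal path, ΔS_gas = nR ln(V₂/V₁) = 2.62 × 8.314 × ln(12.9/4.29) = 24 J/K.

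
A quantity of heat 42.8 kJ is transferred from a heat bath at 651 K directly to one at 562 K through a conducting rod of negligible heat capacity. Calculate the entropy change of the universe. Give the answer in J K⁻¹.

ΔS_hot = −Q/T_H = −42800/651 = -65.75 J/K and ΔS_cold = +Q/T_C = 42800/562 = 76.16 J/K.
ΔS_total = -65.75 + 76.16 = 10.4 J/K, positive as the second law requires.

ΔS_total = 10.4 J/K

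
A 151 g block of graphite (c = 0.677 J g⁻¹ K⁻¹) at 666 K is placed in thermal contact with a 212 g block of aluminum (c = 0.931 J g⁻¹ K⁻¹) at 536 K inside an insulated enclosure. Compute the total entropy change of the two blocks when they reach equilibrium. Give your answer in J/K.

ΔS_total = 1.62 J/K

Energy balance: T_f = (m₁c₁T₁ + m₂c₂T₂)/(m₁c₁ + m₂c₂) = 580.36 K.
ΔS₁ = m₁c₁ ln(T_f/T₁) = 102.227 × ln(580.36/666) = -14.07 J/K.
ΔS₂ = m₂c₂ ln(T_f/T₂) = 197.372 × ln(580.36/536) = 15.69 J/K.
ΔS_total = -14.07 + 15.69 = 1.62 J/K.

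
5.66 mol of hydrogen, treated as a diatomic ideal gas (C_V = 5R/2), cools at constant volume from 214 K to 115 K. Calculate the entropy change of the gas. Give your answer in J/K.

ΔS = -73.1 J/K

At constant volume, ΔS = nC_V ln(T₂/T₁) with C_V = 5R/2 = 20.79 J mol⁻¹ K⁻¹.
ΔS = 5.66 × 20.79 × ln(115/214) = -73.1 J/K.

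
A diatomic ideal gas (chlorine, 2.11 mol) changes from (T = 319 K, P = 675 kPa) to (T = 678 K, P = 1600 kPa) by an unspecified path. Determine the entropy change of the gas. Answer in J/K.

ΔS = nC_p ln(T₂/T₁) − nR ln(P₂/P₁), with C_p = 7R/2 = 29.1 J mol⁻¹ K⁻¹ for a diatomic ideal gas.
ΔS = 2.11 × [29.1 × ln(678/319) − 8.314 × ln(1600/675)] = 31.2 J/K.

ΔS = 31.2 J/K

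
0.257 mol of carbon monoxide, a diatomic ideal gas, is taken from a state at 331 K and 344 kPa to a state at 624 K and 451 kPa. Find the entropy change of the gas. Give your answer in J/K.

ΔS = 4.16 J/K

ΔS = nC_p ln(T₂/T₁) − nR ln(P₂/P₁), with C_p = 7R/2 = 29.1 J mol⁻¹ K⁻¹ for a diatomic ideal gas.
ΔS = 0.257 × [29.1 × ln(624/331) − 8.314 × ln(451/344)] = 4.16 J/K.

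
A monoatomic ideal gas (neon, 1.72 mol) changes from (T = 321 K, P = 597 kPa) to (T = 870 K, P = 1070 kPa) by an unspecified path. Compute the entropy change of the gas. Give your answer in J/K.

ΔS = nC_p ln(T₂/T₁) − nR ln(P₂/P₁), with C_p = 5R/2 = 20.79 J mol⁻¹ K⁻¹ for a monoatomic ideal gas.
ΔS = 1.72 × [20.79 × ln(870/321) − 8.314 × ln(1070/597)] = 27.3 J/K.

ΔS = 27.3 J/K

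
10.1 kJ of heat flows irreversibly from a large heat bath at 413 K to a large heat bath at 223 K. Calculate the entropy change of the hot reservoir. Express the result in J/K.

ΔS_hot = -24.5 J/K

The hot reservoir loses heat Q, so ΔS_hot = −Q/T_H = −10100/413 = -24.5 J/K.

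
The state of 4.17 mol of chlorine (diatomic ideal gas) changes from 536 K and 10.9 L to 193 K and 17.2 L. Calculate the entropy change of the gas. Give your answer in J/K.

Entropy is a state function: ΔS = nC_V ln(T₂/T₁) + nR ln(V₂/V₁), with C_V = 5R/2 = 20.79 J mol⁻¹ K⁻¹ for a diatomic ideal gas.
ΔS = 4.17 × [20.79 × ln(193/536) + 8.314 × ln(17.2/10.9)] = -72.7 J/K.

ΔS = -72.7 J/K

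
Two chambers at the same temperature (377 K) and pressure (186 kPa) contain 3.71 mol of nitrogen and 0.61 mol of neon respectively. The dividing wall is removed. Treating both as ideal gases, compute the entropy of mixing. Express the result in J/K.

ΔS_mix = 14.6 J/K

Mole fractions: x_A = 3.71/4.32 = 0.859, x_B = 0.141.
ΔS_mix = −R(n_A ln x_A + n_B ln x_B) = −8.314 × (3.71 ln 0.859 + 0.61 ln 0.141) = 14.6 J/K.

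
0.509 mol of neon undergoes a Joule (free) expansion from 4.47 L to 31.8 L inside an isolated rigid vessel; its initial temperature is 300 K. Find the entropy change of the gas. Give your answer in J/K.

ΔS_gas = 8.3 J/K

For an ideal gas in free expansion Q = 0 and W = 0, so T is unchanged.
Entropy is a state function; using a reversible isothermal path, ΔS_gas = nR ln(V₂/V₁) = 0.509 × 8.314 × ln(31.8/4.47) = 8.3 J/K.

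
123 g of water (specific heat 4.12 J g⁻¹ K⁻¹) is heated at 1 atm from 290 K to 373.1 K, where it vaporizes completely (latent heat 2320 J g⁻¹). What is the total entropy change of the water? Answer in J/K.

ΔS = 893 J/K

Warming step: ΔS₁ = m c ln(T_tr/T_i) = 123 × 4.12 × ln(373.1/290) = 127.69 J/K.
Phase change: ΔS₂ = +mL/T_tr = 123 × 2320 / 373.1 = 764.84 J/K.
ΔS_total = (127.69) + (764.84) = 893 J/K.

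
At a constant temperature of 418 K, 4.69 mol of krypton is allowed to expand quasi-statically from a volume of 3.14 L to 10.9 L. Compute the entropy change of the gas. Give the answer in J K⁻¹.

For an isothermal ideal gas ΔS_gas = nR ln(V₂/V₁) = 4.69 × 8.314 × ln(10.9/3.14) = 48.5 J/K.

ΔS_gas = 48.5 J/K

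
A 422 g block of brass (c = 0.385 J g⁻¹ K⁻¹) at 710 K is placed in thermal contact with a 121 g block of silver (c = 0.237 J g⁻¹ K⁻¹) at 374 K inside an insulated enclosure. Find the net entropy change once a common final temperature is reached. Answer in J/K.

ΔS_total = 4.31 J/K

Energy balance: T_f = (m₁c₁T₁ + m₂c₂T₂)/(m₁c₁ + m₂c₂) = 659.59 K.
ΔS₁ = m₁c₁ ln(T_f/T₁) = 162.47 × ln(659.59/710) = -11.965 J/K.
ΔS₂ = m₂c₂ ln(T_f/T₂) = 28.677 × ln(659.59/374) = 16.2703 J/K.
ΔS_total = -11.965 + 16.2703 = 4.31 J/K.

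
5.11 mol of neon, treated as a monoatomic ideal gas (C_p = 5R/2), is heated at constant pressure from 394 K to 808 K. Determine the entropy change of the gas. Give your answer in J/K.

At constant pressure, ΔS = nC_p ln(T₂/T₁) with C_p = 5R/2 = 20.79 J mol⁻¹ K⁻¹.
ΔS = 5.11 × 20.79 × ln(808/394) = 76.3 J/K.

ΔS = 76.3 J/K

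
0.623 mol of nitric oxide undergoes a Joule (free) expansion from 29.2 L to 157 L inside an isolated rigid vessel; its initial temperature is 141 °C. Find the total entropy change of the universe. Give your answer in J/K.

ΔS_universe = 8.71 J/K

For an ideal gas in free expansion Q = 0 and W = 0, so T is unchanged.
Entropy is a state function; using a reversible isothermal path, ΔS_gas = nR ln(V₂/V₁) = 0.623 × 8.314 × ln(157/29.2) = 8.71 J/K.
The insulated surroundings exchange no heat, so ΔS_surr = 0 and ΔS_universe = ΔS_gas.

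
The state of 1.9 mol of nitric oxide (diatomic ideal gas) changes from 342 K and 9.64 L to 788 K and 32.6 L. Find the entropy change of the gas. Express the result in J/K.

ΔS = 52.2 J/K

Entropy is a state function: ΔS = nC_V ln(T₂/T₁) + nR ln(V₂/V₁), with C_V = 5R/2 = 20.79 J mol⁻¹ K⁻¹ for a diatomic ideal gas.
ΔS = 1.9 × [20.79 × ln(788/342) + 8.314 × ln(32.6/9.64)] = 52.2 J/K.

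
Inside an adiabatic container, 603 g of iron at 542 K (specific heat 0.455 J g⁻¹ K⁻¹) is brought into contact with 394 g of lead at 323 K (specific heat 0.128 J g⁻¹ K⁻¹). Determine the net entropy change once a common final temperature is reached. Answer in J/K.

Energy balance: T_f = (m₁c₁T₁ + m₂c₂T₂)/(m₁c₁ + m₂c₂) = 508 K.
ΔS₁ = m₁c₁ ln(T_f/T₁) = 274.365 × ln(508/542) = -17.78 J/K.
ΔS₂ = m₂c₂ ln(T_f/T₂) = 50.432 × ln(508/323) = 22.84 J/K.
ΔS_total = -17.78 + 22.84 = 5.06 J/K.

ΔS_total = 5.06 J/K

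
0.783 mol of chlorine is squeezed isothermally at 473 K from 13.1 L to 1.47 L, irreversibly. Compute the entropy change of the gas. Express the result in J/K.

Entropy is a state function, so ΔS_gas depends only on the end states.
For an isothermal ideal gas ΔS_gas = nR ln(V₂/V₁) = 0.783 × 8.314 × ln(1.47/13.1) = -14.2 J/K.

ΔS_gas = -14.2 J/K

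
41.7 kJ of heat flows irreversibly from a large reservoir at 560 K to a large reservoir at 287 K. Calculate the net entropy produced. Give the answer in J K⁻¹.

ΔS_total = 70.8 J/K

ΔS_hot = −Q/T_H = −41700/560 = -74.46 J/K and ΔS_cold = +Q/T_C = 41700/287 = 145.3 J/K.
ΔS_total = -74.46 + 145.3 = 70.8 J/K, positive as the second law requires.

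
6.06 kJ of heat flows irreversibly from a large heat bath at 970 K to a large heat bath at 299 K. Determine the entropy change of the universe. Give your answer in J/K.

ΔS_hot = −Q/T_H = −6060/970 = -6.247 J/K and ΔS_cold = +Q/T_C = 6060/299 = 20.27 J/K.
ΔS_total = -6.247 + 20.27 = 14 J/K, positive as the second law requires.

ΔS_total = 14 J/K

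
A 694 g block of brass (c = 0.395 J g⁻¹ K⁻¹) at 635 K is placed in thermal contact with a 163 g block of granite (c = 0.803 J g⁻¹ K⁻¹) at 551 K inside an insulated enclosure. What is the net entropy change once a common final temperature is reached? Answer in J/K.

Energy balance: T_f = (m₁c₁T₁ + m₂c₂T₂)/(m₁c₁ + m₂c₂) = 607.85 K.
ΔS₁ = m₁c₁ ln(T_f/T₁) = 274.13 × ln(607.85/635) = -11.977 J/K.
ΔS₂ = m₂c₂ ln(T_f/T₂) = 130.889 × ln(607.85/551) = 12.853 J/K.
ΔS_total = -11.977 + 12.853 = 0.876 J/K.

ΔS_total = 0.876 J/K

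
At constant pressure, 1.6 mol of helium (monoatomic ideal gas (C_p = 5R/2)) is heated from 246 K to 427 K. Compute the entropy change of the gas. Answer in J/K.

ΔS = 18.3 J/K

At constant pressure, ΔS = nC_p ln(T₂/T₁) with C_p = 5R/2 = 20.79 J mol⁻¹ K⁻¹.
ΔS = 1.6 × 20.79 × ln(427/246) = 18.3 J/K.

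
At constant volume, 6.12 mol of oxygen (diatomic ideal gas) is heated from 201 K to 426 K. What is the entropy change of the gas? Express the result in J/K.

At constant volume, ΔS = nC_V ln(T₂/T₁) with C_V = 5R/2 = 20.79 J mol⁻¹ K⁻¹.
ΔS = 6.12 × 20.79 × ln(426/201) = 95.5 J/K.

ΔS = 95.5 J/K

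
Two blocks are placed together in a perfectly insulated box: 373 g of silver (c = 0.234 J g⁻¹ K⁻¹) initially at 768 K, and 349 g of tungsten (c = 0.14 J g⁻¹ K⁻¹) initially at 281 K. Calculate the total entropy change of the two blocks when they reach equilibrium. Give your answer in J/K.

ΔS_total = 14 J/K

Energy balance: T_f = (m₁c₁T₁ + m₂c₂T₂)/(m₁c₁ + m₂c₂) = 593.22 K.
ΔS₁ = m₁c₁ ln(T_f/T₁) = 87.282 × ln(593.22/768) = -22.54 J/K.
ΔS₂ = m₂c₂ ln(T_f/T₂) = 48.86 × ln(593.22/281) = 36.51 J/K.
ΔS_total = -22.54 + 36.51 = 14 J/K.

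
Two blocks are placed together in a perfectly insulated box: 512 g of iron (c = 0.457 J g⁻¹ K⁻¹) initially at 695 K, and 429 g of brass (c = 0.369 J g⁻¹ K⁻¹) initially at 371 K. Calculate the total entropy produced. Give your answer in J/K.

ΔS_total = 17.6 J/K

Energy balance: T_f = (m₁c₁T₁ + m₂c₂T₂)/(m₁c₁ + m₂c₂) = 564.25 K.
ΔS₁ = m₁c₁ ln(T_f/T₁) = 233.984 × ln(564.25/695) = -48.76 J/K.
ΔS₂ = m₂c₂ ln(T_f/T₂) = 158.301 × ln(564.25/371) = 66.38 J/K.
ΔS_total = -48.76 + 66.38 = 17.6 J/K.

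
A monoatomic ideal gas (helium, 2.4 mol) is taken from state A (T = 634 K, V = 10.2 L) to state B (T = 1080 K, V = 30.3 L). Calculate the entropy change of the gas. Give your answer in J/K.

Entropy is a state function: ΔS = nC_V ln(T₂/T₁) + nR ln(V₂/V₁), with C_V = 3R/2 = 12.47 J mol⁻¹ K⁻¹ for a monoatomic ideal gas.
ΔS = 2.4 × [12.47 × ln(1080/634) + 8.314 × ln(30.3/10.2)] = 37.7 J/K.

ΔS = 37.7 J/K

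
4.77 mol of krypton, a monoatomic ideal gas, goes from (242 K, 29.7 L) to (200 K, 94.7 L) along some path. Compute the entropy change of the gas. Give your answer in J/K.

Entropy is a state function: ΔS = nC_V ln(T₂/T₁) + nR ln(V₂/V₁), with C_V = 3R/2 = 12.47 J mol⁻¹ K⁻¹ for a monoatomic ideal gas.
ΔS = 4.77 × [12.47 × ln(200/242) + 8.314 × ln(94.7/29.7)] = 34.6 J/K.

ΔS = 34.6 J/K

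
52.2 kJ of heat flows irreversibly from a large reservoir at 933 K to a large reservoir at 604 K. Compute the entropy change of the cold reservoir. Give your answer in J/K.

ΔS_cold = 86.4 J/K

The cold reservoir gains heat Q, so ΔS_cold = +Q/T_C = 52200/604 = 86.4 J/K.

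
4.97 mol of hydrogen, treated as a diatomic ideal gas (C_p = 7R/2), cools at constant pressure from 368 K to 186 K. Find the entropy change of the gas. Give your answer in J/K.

ΔS = -98.7 J/K

At constant pressure, ΔS = nC_p ln(T₂/T₁) with C_p = 7R/2 = 29.1 J mol⁻¹ K⁻¹.
ΔS = 4.97 × 29.1 × ln(186/368) = -98.7 J/K.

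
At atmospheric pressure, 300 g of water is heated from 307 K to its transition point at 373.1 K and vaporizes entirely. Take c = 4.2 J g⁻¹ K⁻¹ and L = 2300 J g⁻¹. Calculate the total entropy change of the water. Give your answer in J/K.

ΔS = 2100 J/K

Warming step: ΔS₁ = m c ln(T_tr/T_i) = 300 × 4.2 × ln(373.1/307) = 245.7 J/K.
Phase change: ΔS₂ = +mL/T_tr = 300 × 2300 / 373.1 = 1849.4 J/K.
ΔS_total = (245.7) + (1849.4) = 2100 J/K.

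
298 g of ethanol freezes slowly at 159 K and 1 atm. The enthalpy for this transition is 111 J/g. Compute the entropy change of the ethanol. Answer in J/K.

ΔS = -208 J/K

Heat released by the substance: Q = −mL = −298 × 111 = −33078 J.
At constant T, ΔS = Q_rev/T = −33078 / 159 = -208 J/K.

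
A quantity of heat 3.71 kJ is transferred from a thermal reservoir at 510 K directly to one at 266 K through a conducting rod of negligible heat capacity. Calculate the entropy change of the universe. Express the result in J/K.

ΔS_hot = −Q/T_H = −3710/510 = -7.275 J/K and ΔS_cold = +Q/T_C = 3710/266 = 13.95 J/K.
ΔS_total = -7.275 + 13.95 = 6.67 J/K, positive as the second law requires.

ΔS_total = 6.67 J/K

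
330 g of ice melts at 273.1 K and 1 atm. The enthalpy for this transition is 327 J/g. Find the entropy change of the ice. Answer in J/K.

ΔS = 395 J/K

Heat absorbed by the substance: Q = mL = 330 × 327 = 107910 J.
At constant T, ΔS = Q_rev/T = 107910 / 273.1 = 395 J/K.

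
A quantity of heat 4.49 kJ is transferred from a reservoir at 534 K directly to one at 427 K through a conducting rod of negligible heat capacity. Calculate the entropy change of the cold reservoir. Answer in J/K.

ΔS_cold = 10.5 J/K

The cold reservoir gains heat Q, so ΔS_cold = +Q/T_C = 4490/427 = 10.5 J/K.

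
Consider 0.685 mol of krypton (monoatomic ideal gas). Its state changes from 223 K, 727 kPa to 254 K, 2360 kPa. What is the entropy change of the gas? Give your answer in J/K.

ΔS = nC_p ln(T₂/T₁) − nR ln(P₂/P₁), with C_p = 5R/2 = 20.79 J mol⁻¹ K⁻¹ for a monoatomic ideal gas.
ΔS = 0.685 × [20.79 × ln(254/223) − 8.314 × ln(2360/727)] = -4.85 J/K.

ΔS = -4.85 J/K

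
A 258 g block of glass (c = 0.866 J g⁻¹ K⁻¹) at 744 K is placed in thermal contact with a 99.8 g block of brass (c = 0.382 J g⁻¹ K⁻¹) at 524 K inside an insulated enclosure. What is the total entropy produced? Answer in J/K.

Energy balance: T_f = (m₁c₁T₁ + m₂c₂T₂)/(m₁c₁ + m₂c₂) = 711.93 K.
ΔS₁ = m₁c₁ ln(T_f/T₁) = 223.428 × ln(711.93/744) = -9.844 J/K.
ΔS₂ = m₂c₂ ln(T_f/T₂) = 38.1236 × ln(711.93/524) = 11.68 J/K.
ΔS_total = -9.844 + 11.68 = 1.84 J/K.

ΔS_total = 1.84 J/K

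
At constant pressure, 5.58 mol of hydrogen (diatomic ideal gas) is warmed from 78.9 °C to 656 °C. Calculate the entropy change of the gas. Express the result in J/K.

ΔS = 158 J/K

In kelvin: T₁ = 352.05 K, T₂ = 929.15 K. At constant pressure, ΔS = nC_p ln(T₂/T₁) with C_p = 7R/2 = 29.1 J mol⁻¹ K⁻¹.
ΔS = 5.58 × 29.1 × ln(929.15/352.05) = 158 J/K.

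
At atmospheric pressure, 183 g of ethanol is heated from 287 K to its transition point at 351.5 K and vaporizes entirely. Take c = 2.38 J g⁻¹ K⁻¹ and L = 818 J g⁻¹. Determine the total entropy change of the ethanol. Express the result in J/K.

Warming step: ΔS₁ = m c ln(T_tr/T_i) = 183 × 2.38 × ln(351.5/287) = 88.3 J/K.
Phase change: ΔS₂ = +mL/T_tr = 183 × 818 / 351.5 = 425.9 J/K.
ΔS_total = (88.3) + (425.9) = 514 J/K.

ΔS = 514 J/K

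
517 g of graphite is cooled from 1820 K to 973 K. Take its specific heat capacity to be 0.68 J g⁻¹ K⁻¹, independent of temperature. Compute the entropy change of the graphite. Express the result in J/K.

ΔS = ∫dQ_rev/T = m c ln(T₂/T₁) = 517 × 0.68 × ln(973/1820) = -220 J/K.

ΔS = -220 J/K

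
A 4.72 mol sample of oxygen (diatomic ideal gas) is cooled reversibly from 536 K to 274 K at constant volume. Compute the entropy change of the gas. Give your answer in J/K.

At constant volume, ΔS = nC_V ln(T₂/T₁) with C_V = 5R/2 = 20.79 J mol⁻¹ K⁻¹.
ΔS = 4.72 × 20.79 × ln(274/536) = -65.8 J/K.

ΔS = -65.8 J/K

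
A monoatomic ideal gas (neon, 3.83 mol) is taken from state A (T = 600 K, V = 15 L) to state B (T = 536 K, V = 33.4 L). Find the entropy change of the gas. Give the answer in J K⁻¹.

Entropy is a state function: ΔS = nC_V ln(T₂/T₁) + nR ln(V₂/V₁), with C_V = 3R/2 = 12.47 J mol⁻¹ K⁻¹ for a monoatomic ideal gas.
ΔS = 3.83 × [12.47 × ln(536/600) + 8.314 × ln(33.4/15)] = 20.1 J/K.

ΔS = 20.1 J/K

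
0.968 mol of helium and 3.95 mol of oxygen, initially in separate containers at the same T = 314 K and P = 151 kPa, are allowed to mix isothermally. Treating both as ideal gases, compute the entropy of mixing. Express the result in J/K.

Mole fractions: x_A = 0.968/4.92 = 0.197, x_B = 0.803.
ΔS_mix = −R(n_A ln x_A + n_B ln x_B) = −8.314 × (0.968 ln 0.197 + 3.95 ln 0.803) = 20.3 J/K.

ΔS_mix = 20.3 J/K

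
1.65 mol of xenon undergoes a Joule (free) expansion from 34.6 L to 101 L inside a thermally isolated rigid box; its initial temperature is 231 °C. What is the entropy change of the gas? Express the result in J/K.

For an ideal gas in free expansion Q = 0 and W = 0, so T is unchanged.
Entropy is a state function; using a reversible isothermal path, ΔS_gas = nR ln(V₂/V₁) = 1.65 × 8.314 × ln(101/34.6) = 14.7 J/K.

ΔS_gas = 14.7 J/K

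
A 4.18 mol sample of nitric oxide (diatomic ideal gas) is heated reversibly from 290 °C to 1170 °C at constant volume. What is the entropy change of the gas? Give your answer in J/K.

In kelvin: T₁ = 563.15 K, T₂ = 1443.15 K. At constant volume, ΔS = nC_V ln(T₂/T₁) with C_V = 5R/2 = 20.79 J mol⁻¹ K⁻¹.
ΔS = 4.18 × 20.79 × ln(1443.15/563.15) = 81.8 J/K.

ΔS = 81.8 J/K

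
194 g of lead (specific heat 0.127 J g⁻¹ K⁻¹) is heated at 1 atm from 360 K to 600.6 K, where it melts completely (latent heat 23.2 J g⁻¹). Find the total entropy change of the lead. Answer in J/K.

Warming step: ΔS₁ = m c ln(T_tr/T_i) = 194 × 0.127 × ln(600.6/360) = 12.61 J/K.
Phase change: ΔS₂ = +mL/T_tr = 194 × 23.2 / 600.6 = 7.494 J/K.
ΔS_total = (12.61) + (7.494) = 20.1 J/K.

ΔS = 20.1 J/K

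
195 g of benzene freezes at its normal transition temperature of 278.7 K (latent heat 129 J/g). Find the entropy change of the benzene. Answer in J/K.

ΔS = -90.3 J/K

Heat released by the substance: Q = −mL = −195 × 129 = −25155 J.
At constant T, ΔS = Q_rev/T = −25155 / 278.7 = -90.3 J/K.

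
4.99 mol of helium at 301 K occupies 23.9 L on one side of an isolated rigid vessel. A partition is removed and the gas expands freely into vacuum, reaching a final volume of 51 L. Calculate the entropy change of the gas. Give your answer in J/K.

For an ideal gas in free expansion Q = 0 and W = 0, so T is unchanged.
Entropy is a state function; using a reversible isothermal path, ΔS_gas = nR ln(V₂/V₁) = 4.99 × 8.314 × ln(51/23.9) = 31.4 J/K.

ΔS_gas = 31.4 J/K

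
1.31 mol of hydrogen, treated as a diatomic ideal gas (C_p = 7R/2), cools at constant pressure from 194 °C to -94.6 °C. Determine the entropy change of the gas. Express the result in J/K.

In kelvin: T₁ = 467.15 K, T₂ = 178.55 K. At constant pressure, ΔS = nC_p ln(T₂/T₁) with C_p = 7R/2 = 29.1 J mol⁻¹ K⁻¹.
ΔS = 1.31 × 29.1 × ln(178.55/467.15) = -36.7 J/K.

ΔS = -36.7 J/K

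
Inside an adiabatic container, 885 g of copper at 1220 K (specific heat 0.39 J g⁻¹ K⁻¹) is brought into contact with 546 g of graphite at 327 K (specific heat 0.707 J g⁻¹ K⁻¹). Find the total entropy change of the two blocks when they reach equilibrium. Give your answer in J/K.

Energy balance: T_f = (m₁c₁T₁ + m₂c₂T₂)/(m₁c₁ + m₂c₂) = 748.54 K.
ΔS₁ = m₁c₁ ln(T_f/T₁) = 345.15 × ln(748.54/1220) = -168.6 J/K.
ΔS₂ = m₂c₂ ln(T_f/T₂) = 386.022 × ln(748.54/327) = 319.7 J/K.
ΔS_total = -168.6 + 319.7 = 151 J/K.

ΔS_total = 151 J/K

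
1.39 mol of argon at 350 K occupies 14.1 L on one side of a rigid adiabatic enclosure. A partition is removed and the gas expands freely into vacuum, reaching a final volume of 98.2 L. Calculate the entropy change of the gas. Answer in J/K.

ΔS_gas = 22.4 J/K

No heat is exchanged and no work is done, so the ideal-gas temperature stays constant.
Entropy is a state function; using a reversible isothermal path, ΔS_gas = nR ln(V₂/V₁) = 1.39 × 8.314 × ln(98.2/14.1) = 22.4 J/K.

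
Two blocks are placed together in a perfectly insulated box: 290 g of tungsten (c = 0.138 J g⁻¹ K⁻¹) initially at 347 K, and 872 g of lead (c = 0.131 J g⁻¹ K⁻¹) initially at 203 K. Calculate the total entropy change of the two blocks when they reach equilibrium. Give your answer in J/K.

Energy balance: T_f = (m₁c₁T₁ + m₂c₂T₂)/(m₁c₁ + m₂c₂) = 240.36 K.
ΔS₁ = m₁c₁ ln(T_f/T₁) = 40.02 × ln(240.36/347) = -14.695 J/K.
ΔS₂ = m₂c₂ ln(T_f/T₂) = 114.232 × ln(240.36/203) = 19.297 J/K.
ΔS_total = -14.695 + 19.297 = 4.6 J/K.

ΔS_total = 4.6 J/K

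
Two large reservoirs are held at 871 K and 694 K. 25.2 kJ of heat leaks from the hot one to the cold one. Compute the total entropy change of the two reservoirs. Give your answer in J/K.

ΔS_hot = −Q/T_H = −25200/871 = -28.93 J/K and ΔS_cold = +Q/T_C = 25200/694 = 36.31 J/K.
ΔS_total = -28.93 + 36.31 = 7.38 J/K, positive as the second law requires.

ΔS_total = 7.38 J/K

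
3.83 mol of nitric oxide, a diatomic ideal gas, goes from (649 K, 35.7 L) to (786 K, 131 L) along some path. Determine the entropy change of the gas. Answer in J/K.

ΔS = 56.6 J/K

Entropy is a state function: ΔS = nC_V ln(T₂/T₁) + nR ln(V₂/V₁), with C_V = 5R/2 = 20.79 J mol⁻¹ K⁻¹ for a diatomic ideal gas.
ΔS = 3.83 × [20.79 × ln(786/649) + 8.314 × ln(131/35.7)] = 56.6 J/K.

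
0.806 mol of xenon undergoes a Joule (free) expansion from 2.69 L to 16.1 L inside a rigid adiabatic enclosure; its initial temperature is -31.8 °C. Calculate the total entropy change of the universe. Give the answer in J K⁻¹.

ΔS_universe = 12 J/K

No heat is exchanged and no work is done, so the ideal-gas temperature stays constant.
Entropy is a state function; using a reversible isothermal path, ΔS_gas = nR ln(V₂/V₁) = 0.806 × 8.314 × ln(16.1/2.69) = 12 J/K.
The insulated surroundings exchange no heat, so ΔS_surr = 0 and ΔS_universe = ΔS_gas.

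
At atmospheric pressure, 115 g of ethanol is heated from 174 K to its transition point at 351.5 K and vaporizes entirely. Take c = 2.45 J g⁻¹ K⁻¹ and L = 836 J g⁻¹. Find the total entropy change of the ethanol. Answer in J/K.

ΔS = 472 J/K

Warming step: ΔS₁ = m c ln(T_tr/T_i) = 115 × 2.45 × ln(351.5/174) = 198.1 J/K.
Phase change: ΔS₂ = +mL/T_tr = 115 × 836 / 351.5 = 273.5 J/K.
ΔS_total = (198.1) + (273.5) = 472 J/K.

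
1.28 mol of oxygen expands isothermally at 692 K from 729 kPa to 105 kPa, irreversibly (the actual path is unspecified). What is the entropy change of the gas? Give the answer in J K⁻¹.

Entropy is a state function, so ΔS_gas depends only on the end states.
For an isothermal ideal gas ΔS_gas = nR ln(P₁/P₂) = 1.28 × 8.314 × ln(729/105) = 20.6 J/K.

ΔS_gas = 20.6 J/K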